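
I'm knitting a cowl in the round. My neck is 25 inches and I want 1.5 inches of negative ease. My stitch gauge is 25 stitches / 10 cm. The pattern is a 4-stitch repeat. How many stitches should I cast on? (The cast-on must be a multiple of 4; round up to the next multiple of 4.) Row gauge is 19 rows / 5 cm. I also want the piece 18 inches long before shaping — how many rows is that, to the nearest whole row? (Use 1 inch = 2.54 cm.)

Cast on 152 stitches; work 174 rows.

Finished = 25 − 1.5 = 23.5 inches.
23.5 inches × 2.54 = 59.69 cm.
25/10 = 2.5 sts per cm; 59.69 × 2.5 = 149.22 sts.
Next multiple of 4 → 152.
18 inches = 45.72 cm; × 3.8 = 173.74 → 174 rows.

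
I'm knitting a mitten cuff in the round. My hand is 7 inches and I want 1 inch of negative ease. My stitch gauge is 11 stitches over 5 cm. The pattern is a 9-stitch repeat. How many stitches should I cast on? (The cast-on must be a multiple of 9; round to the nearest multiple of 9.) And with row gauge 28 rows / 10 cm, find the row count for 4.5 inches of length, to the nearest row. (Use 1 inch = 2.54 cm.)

Cast on 36 stitches; work 32 rows.

Finished = 7 − 1 = 6 inches.
6 inches × 2.54 = 15.24 cm.
11/5 = 2.2 sts per cm; 15.24 × 2.2 = 33.53 sts.
Nearest multiple of 9 → 36.
4.5 inches = 11.43 cm; × 2.8 = 32.00 → 32 rows.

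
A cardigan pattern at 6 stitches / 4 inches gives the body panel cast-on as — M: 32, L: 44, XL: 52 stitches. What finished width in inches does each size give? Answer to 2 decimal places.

M 21.33 inches; L 29.33 inches; XL 34.67 inches.

6/4 = 1.5 sts per in.
M: 32 / 1.5 = 21.333 → 21.33 in.
L: 44 / 1.5 = 29.333 → 29.33 in.
XL: 52 / 1.5 = 34.667 → 34.67 in.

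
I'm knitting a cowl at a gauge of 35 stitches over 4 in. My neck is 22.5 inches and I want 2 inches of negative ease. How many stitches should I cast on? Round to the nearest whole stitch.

Finished = 22.5 − 2 = 20.5 in.
35 / 4 = 8.75 sts per inch.
20.50 × 8.75 = 179.38 sts.
→ 179 sts.

CO 179 sts.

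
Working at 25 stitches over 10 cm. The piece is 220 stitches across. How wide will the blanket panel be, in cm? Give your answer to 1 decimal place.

25 stitches / 10 cm = 2.5 stitches per cm.
220 / 2.5 = 88.00 cm.

88.0 cm.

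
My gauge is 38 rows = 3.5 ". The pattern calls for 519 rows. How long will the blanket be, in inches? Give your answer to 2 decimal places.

47.80 inches.

38 rows / 3.5 inch = 10.857 rows per inch.
519 / 10.857 = 47.803 inches.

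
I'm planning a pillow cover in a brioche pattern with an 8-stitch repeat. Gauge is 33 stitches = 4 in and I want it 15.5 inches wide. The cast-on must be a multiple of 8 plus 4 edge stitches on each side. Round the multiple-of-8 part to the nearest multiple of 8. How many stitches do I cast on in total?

33 / 4 = 8.25 sts per inch.
15.5 × 8.25 = 127.88 sts.
Less 8 edge sts → 119.88 for the repeat.
Nearest multiple of 8: 120.
Add back 8 edge sts → 128.

CO 128 sts.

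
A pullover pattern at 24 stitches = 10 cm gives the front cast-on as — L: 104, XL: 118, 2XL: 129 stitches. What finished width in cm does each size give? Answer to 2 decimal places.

L 43.33 cm; XL 49.17 cm; 2XL 53.75 cm.

24/10 = 2.4 sts per cm.
L: 104 / 2.4 = 43.333 → 43.33 cm.
XL: 118 / 2.4 = 49.167 → 49.17 cm.
2XL: 129 / 2.4 = 53.750 → 53.75 cm.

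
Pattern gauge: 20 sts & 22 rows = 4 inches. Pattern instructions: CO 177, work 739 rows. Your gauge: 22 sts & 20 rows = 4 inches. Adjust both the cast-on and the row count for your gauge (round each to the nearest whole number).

Stitches: 177 × 22/20 = 194.70 → 195.
Rows: 739 × 20/22 = 671.82 → 672.

Cast on 195 stitches; work 672 rows.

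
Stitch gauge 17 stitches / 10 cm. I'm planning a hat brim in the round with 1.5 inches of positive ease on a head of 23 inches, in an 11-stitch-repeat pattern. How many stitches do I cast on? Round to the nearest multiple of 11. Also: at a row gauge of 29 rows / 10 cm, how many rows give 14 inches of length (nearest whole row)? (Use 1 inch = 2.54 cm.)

Finished = 23 + 1.5 = 24.5 inches.
24.5 inches × 2.54 = 62.23 cm.
17/10 = 1.7 sts per cm; 62.23 × 1.7 = 105.79 sts.
Nearest multiple of 11 → 110.
14 inches = 35.56 cm; × 2.9 = 103.12 → 103 rows.

Cast on 110 stitches; work 103 rows.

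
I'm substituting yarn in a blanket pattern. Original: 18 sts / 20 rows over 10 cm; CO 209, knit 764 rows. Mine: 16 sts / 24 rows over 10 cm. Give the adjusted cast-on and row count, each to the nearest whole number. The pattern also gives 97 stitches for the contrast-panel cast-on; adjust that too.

Cast on 186 stitches; work 917 rows; contrast-panel cast-on 86 stitches.

Stitches: 209 × 16/18 = 185.78 → 186.
Rows: 764 × 24/20 = 916.80 → 917.
contrast-panel cast-on: 97 × 16/18 = 86.22 → 86.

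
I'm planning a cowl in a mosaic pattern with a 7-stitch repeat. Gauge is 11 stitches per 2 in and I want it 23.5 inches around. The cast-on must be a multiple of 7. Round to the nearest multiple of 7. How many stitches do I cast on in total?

126 stitches.

11 / 2 = 5.5 sts per inch.
23.5 × 5.5 = 129.25 sts.
Nearest multiple of 7: 126.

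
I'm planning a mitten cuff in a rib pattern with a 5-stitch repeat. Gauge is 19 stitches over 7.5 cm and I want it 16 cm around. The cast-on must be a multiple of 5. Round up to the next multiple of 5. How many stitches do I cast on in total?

CO 45 sts.

19 / 7.5 = 2.533 sts per cm.
16 × 2.533 = 40.53 sts.
Next multiple of 5: 45.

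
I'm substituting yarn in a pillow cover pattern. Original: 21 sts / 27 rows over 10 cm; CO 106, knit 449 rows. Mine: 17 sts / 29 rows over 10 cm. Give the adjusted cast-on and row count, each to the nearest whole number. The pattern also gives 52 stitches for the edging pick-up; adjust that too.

Cast on 86 stitches; work 482 rows; edging pick-up 42 stitches.

Stitches: 106 × 17/21 = 85.81 → 86.
Rows: 449 × 29/27 = 482.26 → 482.
edging pick-up: 52 × 17/21 = 42.10 → 42.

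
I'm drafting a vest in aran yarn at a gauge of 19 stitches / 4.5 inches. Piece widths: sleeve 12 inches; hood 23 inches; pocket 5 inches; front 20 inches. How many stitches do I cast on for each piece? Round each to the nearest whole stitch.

Rate = 19/4.5 = 4.222 sts per in.
sleeve: 12 × 4.222 = 50.67 → 51.
hood: 23 × 4.222 = 97.11 → 97.
pocket: 5 × 4.222 = 21.11 → 21.
front: 20 × 4.222 = 84.44 → 84.

sleeve 51; hood 97; pocket 21; front 84.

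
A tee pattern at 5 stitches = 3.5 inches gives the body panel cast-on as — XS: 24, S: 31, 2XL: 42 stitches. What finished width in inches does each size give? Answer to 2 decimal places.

XS 16.80 inches; S 21.70 inches; 2XL 29.40 inches.

5/3.5 = 1.429 sts per in.
XS: 24 / 1.429 = 16.800 → 16.80 in.
S: 31 / 1.429 = 21.700 → 21.70 in.
2XL: 42 / 1.429 = 29.400 → 29.40 in.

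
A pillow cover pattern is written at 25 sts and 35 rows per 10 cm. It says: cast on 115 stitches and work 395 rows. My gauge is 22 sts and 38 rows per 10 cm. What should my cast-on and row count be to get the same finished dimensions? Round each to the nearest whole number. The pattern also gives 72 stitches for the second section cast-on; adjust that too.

Cast on 101 stitches; work 429 rows; second section cast-on 63 stitches.

Stitches: 115 × 22/25 = 101.20 → 101.
Rows: 395 × 38/35 = 428.86 → 429.
second section cast-on: 72 × 22/25 = 63.36 → 63.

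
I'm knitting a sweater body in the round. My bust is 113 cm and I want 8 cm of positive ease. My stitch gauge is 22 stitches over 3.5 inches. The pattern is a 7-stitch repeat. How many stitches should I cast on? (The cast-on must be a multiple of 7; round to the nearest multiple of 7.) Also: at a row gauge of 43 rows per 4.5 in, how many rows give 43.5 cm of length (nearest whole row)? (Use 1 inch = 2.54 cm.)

Finished = 113 + 8 = 121 cm.
121 cm × 1/2.54 = 47.64 inches.
22/3.5 = 6.286 sts per in; 47.64 × 6.286 = 299.44 sts.
Nearest multiple of 7 → 301.
43.5 cm = 17.13 inches; × 9.556 = 163.65 → 164 rows.

Cast on 301 stitches; work 164 rows.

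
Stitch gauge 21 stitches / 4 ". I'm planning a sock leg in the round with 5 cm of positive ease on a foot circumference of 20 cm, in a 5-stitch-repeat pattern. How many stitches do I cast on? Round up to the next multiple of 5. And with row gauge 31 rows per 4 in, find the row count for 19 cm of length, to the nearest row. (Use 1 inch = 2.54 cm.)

Finished = 20 + 5 = 25 cm.
25 cm × 1/2.54 = 9.84 inches.
21/4 = 5.25 sts per in; 9.84 × 5.25 = 51.67 sts.
Next multiple of 5 → 55.
19 cm = 7.48 inches; × 7.75 = 57.97 → 58 rows.

Cast on 55 stitches; work 58 rows.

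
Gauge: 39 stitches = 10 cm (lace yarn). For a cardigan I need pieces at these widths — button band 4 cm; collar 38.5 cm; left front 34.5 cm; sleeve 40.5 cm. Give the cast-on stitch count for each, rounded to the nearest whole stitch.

button band 16; collar 150; left front 135; sleeve 158.

Rate = 39/10 = 3.9 sts per cm.
button band: 4 × 3.9 = 15.60 → 16.
collar: 38.5 × 3.9 = 150.15 → 150.
left front: 34.5 × 3.9 = 134.55 → 135.
sleeve: 40.5 × 3.9 = 157.95 → 158.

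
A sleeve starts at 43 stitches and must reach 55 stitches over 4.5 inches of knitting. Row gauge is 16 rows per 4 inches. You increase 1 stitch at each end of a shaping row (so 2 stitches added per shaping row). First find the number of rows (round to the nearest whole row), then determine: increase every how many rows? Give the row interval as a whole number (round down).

Increase every 3rd row.

Rows = 4.5 × 4 = 18.0 → 18 rows.
Stitches to add: 12 → 6 shaping rows (at 2 st each).
18 / 6 = 3.00 → every 3 rows.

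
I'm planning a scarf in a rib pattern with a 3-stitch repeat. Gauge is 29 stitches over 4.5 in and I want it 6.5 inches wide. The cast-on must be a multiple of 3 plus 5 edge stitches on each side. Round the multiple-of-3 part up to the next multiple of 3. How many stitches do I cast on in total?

CO 43 sts.

29 / 4.5 = 6.444 sts per inch.
6.5 × 6.444 = 41.89 sts.
Less 10 edge sts → 31.89 for the repeat.
Next multiple of 3: 33.
Add back 10 edge sts → 43.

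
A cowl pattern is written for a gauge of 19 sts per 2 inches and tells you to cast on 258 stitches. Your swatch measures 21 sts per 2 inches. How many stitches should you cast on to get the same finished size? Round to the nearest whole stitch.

Scale factor = 21 / 19 = 1.105.
258 × 21 / 19 = 285.16 sts.
→ 285 sts.

285 stitches.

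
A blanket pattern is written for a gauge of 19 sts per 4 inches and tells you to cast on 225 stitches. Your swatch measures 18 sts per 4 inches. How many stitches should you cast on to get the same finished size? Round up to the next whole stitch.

Cast on 214 stitches.

Scale factor = 18 / 19 = 0.947.
225 × 18 / 19 = 213.16 sts.
→ 214 sts.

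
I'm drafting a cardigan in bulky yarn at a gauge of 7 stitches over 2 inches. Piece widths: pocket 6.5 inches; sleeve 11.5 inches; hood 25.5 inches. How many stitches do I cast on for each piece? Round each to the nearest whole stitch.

Rate = 7/2 = 3.5 sts per in.
pocket: 6.5 × 3.5 = 22.75 → 23.
sleeve: 11.5 × 3.5 = 40.25 → 40.
hood: 25.5 × 3.5 = 89.25 → 89.

pocket 23; sleeve 40; hood 89.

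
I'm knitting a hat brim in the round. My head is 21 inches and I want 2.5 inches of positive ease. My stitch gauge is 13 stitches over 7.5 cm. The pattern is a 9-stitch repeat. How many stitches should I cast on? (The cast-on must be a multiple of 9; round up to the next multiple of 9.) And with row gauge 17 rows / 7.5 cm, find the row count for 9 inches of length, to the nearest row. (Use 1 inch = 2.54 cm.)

Cast on 108 stitches; work 52 rows.

Finished = 21 + 2.5 = 23.5 inches.
23.5 inches × 2.54 = 59.69 cm.
13/7.5 = 1.733 sts per cm; 59.69 × 1.733 = 103.46 sts.
Next multiple of 9 → 108.
9 inches = 22.86 cm; × 2.267 = 51.82 → 52 rows.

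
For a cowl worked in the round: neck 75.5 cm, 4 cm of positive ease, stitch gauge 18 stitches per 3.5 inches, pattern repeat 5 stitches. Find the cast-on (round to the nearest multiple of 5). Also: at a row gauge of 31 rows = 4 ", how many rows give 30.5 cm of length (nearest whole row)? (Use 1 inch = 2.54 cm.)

Cast on 160 stitches; work 93 rows.

Finished = 75.5 + 4 = 79.5 cm.
79.5 cm × 1/2.54 = 31.30 inches.
18/3.5 = 5.143 sts per in; 31.30 × 5.143 = 160.97 sts.
Nearest multiple of 5 → 160.
30.5 cm = 12.01 inches; × 7.75 = 93.06 → 93 rows.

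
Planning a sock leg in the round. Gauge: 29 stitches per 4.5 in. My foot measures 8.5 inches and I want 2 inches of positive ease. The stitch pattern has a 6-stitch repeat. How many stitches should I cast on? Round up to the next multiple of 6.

CO 72 sts.

Finished = 8.5 + 2 = 10.5 inches.
29 / 4.5 = 6.444 sts/in.
10.5 × 6.444 = 67.67 sts.
Next multiple of 6: 72.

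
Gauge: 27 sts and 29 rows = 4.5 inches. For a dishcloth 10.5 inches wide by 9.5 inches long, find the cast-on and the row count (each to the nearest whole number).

Cast on 63 stitches and work 61 rows.

Stitch gauge = 27/4.5 = 6 sts/in; 10.5 × 6 = 63.00 → 63 sts.
Row gauge = 29/4.5 = 6.444 rows/in; 9.5 × 6.444 = 61.22 → 61 rows.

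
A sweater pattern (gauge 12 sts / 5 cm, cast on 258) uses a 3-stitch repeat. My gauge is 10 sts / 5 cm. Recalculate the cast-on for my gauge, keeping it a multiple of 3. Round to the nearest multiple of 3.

Cast on 216 stitches.

258 × 10 / 12 = 215.00.
Nearest multiple of 3: 216.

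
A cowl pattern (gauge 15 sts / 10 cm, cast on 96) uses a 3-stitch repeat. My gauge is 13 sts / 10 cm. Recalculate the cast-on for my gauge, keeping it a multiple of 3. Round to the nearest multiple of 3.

96 × 13 / 15 = 83.20.
Nearest multiple of 3: 84.

84 stitches.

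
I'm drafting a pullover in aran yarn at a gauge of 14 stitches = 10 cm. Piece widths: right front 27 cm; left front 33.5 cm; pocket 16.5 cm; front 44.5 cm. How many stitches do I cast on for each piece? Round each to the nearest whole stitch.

Rate = 14/10 = 1.4 sts per cm.
right front: 27 × 1.4 = 37.80 → 38.
left front: 33.5 × 1.4 = 46.90 → 47.
pocket: 16.5 × 1.4 = 23.10 → 23.
front: 44.5 × 1.4 = 62.30 → 62.

right front 38; left front 47; pocket 23; front 62.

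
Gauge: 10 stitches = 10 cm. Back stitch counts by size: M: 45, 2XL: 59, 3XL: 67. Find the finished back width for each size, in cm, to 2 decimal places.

M 45.00 cm; 2XL 59.00 cm; 3XL 67.00 cm.

10/10 = 1 sts per cm.
M: 45 / 1 = 45.000 → 45.00 cm.
2XL: 59 / 1 = 59.000 → 59.00 cm.
3XL: 67 / 1 = 67.000 → 67.00 cm.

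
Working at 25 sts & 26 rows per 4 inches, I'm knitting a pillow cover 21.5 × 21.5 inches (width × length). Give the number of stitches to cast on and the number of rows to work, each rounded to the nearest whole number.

Stitch gauge = 25/4 = 6.25 sts/in; 21.5 × 6.25 = 134.38 → 134 sts.
Row gauge = 26/4 = 6.5 rows/in; 21.5 × 6.5 = 139.75 → 140 rows.

Cast on 134 stitches and work 140 rows.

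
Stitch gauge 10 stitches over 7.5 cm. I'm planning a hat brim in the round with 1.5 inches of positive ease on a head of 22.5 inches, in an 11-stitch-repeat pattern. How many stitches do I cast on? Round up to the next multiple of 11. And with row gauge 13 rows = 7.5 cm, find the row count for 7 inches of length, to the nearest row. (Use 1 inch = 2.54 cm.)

Cast on 88 stitches; work 31 rows.

Finished = 22.5 + 1.5 = 24 inches.
24 inches × 2.54 = 60.96 cm.
10/7.5 = 1.333 sts per cm; 60.96 × 1.333 = 81.28 sts.
Next multiple of 11 → 88.
7 inches = 17.78 cm; × 1.733 = 30.82 → 31 rows.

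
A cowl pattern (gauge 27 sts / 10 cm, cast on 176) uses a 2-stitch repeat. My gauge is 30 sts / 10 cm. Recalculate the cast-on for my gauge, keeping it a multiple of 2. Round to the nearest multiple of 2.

176 × 30 / 27 = 195.56.
Nearest multiple of 2: 196.

CO 196 sts.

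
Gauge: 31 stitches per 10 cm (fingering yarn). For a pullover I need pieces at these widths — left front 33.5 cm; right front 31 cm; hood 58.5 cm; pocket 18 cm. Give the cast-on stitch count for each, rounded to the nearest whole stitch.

left front 104; right front 96; hood 181; pocket 56.

Rate = 31/10 = 3.1 sts per cm.
left front: 33.5 × 3.1 = 103.85 → 104.
right front: 31 × 3.1 = 96.10 → 96.
hood: 58.5 × 3.1 = 181.35 → 181.
pocket: 18 × 3.1 = 55.80 → 56.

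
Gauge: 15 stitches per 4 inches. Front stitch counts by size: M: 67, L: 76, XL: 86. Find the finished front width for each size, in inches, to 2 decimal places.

M 17.87 inches; L 20.27 inches; XL 22.93 inches.

15/4 = 3.75 sts per in.
M: 67 / 3.75 = 17.867 → 17.87 in.
L: 76 / 3.75 = 20.267 → 20.27 in.
XL: 86 / 3.75 = 22.933 → 22.93 in.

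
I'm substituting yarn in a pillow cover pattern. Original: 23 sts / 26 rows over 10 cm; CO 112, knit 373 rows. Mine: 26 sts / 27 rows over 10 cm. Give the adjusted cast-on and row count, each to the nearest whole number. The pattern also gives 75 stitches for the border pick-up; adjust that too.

Cast on 127 stitches; work 387 rows; border pick-up 85 stitches.

Stitches: 112 × 26/23 = 126.61 → 127.
Rows: 373 × 27/26 = 387.35 → 387.
border pick-up: 75 × 26/23 = 84.78 → 85.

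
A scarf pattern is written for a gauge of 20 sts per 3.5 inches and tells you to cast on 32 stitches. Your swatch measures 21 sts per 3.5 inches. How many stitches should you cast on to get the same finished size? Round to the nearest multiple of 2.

34 stitches.

Scale factor = 21 / 20 = 1.050.
32 × 21 / 20 = 33.60 sts.
→ 34 sts.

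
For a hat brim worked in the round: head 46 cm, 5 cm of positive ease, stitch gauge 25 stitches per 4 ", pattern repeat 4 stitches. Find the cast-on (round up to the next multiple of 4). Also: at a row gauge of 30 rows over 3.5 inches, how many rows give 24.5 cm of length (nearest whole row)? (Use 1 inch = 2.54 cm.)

Cast on 128 stitches; work 83 rows.

Finished = 46 + 5 = 51 cm.
51 cm × 1/2.54 = 20.08 inches.
25/4 = 6.25 sts per in; 20.08 × 6.25 = 125.49 sts.
Next multiple of 4 → 128.
24.5 cm = 9.65 inches; × 8.571 = 82.68 → 83 rows.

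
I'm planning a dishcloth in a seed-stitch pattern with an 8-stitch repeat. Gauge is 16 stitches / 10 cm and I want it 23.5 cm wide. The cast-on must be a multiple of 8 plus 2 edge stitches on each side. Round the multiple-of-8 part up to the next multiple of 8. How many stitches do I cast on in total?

Cast on 44 stitches.

16 / 10 = 1.6 sts per cm.
23.5 × 1.6 = 37.60 sts.
Less 4 edge sts → 33.60 for the repeat.
Next multiple of 8: 40.
Add back 4 edge sts → 44.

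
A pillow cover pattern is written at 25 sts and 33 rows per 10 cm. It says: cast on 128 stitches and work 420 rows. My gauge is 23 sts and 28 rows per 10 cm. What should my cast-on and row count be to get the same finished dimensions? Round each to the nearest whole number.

Stitches: 128 × 23/25 = 117.76 → 118.
Rows: 420 × 28/33 = 356.36 → 356.

Cast on 118 stitches; work 356 rows.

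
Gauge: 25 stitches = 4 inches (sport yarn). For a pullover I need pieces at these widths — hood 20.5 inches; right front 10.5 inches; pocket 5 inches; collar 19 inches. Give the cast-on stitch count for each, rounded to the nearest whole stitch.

Rate = 25/4 = 6.25 sts per in.
hood: 20.5 × 6.25 = 128.12 → 128.
right front: 10.5 × 6.25 = 65.62 → 66.
pocket: 5 × 6.25 = 31.25 → 31.
collar: 19 × 6.25 = 118.75 → 119.

hood 128; right front 66; pocket 31; collar 119.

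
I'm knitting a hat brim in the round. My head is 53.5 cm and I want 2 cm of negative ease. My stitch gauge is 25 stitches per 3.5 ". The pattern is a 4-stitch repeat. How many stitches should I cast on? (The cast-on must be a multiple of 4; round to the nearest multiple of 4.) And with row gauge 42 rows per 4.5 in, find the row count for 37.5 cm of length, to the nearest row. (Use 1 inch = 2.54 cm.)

Cast on 144 stitches; work 138 rows.

Finished = 53.5 − 2 = 51.5 cm.
51.5 cm × 1/2.54 = 20.28 inches.
25/3.5 = 7.143 sts per in; 20.28 × 7.143 = 144.83 sts.
Nearest multiple of 4 → 144.
37.5 cm = 14.76 inches; × 9.333 = 137.80 → 138 rows.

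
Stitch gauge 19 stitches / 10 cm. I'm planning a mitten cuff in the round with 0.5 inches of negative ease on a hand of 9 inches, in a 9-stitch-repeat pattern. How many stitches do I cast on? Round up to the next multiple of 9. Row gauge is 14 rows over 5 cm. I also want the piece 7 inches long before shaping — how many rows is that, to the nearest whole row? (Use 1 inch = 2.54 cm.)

Cast on 45 stitches; work 50 rows.

Finished = 9 − 0.5 = 8.5 inches.
8.5 inches × 2.54 = 21.59 cm.
19/10 = 1.9 sts per cm; 21.59 × 1.9 = 41.02 sts.
Next multiple of 9 → 45.
7 inches = 17.78 cm; × 2.8 = 49.78 → 50 rows.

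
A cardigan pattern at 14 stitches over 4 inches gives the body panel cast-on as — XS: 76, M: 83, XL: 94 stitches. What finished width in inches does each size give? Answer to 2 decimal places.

XS 21.71 inches; M 23.71 inches; XL 26.86 inches.

14/4 = 3.5 sts per in.
XS: 76 / 3.5 = 21.714 → 21.71 in.
M: 83 / 3.5 = 23.714 → 23.71 in.
XL: 94 / 3.5 = 26.857 → 26.86 in.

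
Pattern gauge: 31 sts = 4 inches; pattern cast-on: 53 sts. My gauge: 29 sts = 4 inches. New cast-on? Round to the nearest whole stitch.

50 stitches.

Scale factor = 29 / 31 = 0.935.
53 × 29 / 31 = 49.58 sts.
→ 50 sts.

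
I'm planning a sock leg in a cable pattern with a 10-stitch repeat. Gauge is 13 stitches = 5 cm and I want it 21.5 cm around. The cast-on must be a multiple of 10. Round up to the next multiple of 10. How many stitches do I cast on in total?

13 / 5 = 2.6 sts per cm.
21.5 × 2.6 = 55.90 sts.
Next multiple of 10: 60.

Cast on 60 stitches.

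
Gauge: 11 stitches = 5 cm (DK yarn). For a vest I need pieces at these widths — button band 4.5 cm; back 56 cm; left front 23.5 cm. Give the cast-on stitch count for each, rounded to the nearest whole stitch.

button band 10; back 123; left front 52.

Rate = 11/5 = 2.2 sts per cm.
button band: 4.5 × 2.2 = 9.90 → 10.
back: 56 × 2.2 = 123.20 → 123.
left front: 23.5 × 2.2 = 51.70 → 52.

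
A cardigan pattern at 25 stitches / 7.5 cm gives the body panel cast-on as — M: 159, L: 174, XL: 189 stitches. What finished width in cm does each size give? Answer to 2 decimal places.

M 47.70 cm; L 52.20 cm; XL 56.70 cm.

25/7.5 = 3.333 sts per cm.
M: 159 / 3.333 = 47.700 → 47.70 cm.
L: 174 / 3.333 = 52.200 → 52.20 cm.
XL: 189 / 3.333 = 56.700 → 56.70 cm.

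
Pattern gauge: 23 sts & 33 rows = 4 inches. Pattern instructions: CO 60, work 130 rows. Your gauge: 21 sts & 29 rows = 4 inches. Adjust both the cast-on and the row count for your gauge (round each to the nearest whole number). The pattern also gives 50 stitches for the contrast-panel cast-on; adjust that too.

Stitches: 60 × 21/23 = 54.78 → 55.
Rows: 130 × 29/33 = 114.24 → 114.
contrast-panel cast-on: 50 × 21/23 = 45.65 → 46.

Cast on 55 stitches; work 114 rows; contrast-panel cast-on 46 stitches.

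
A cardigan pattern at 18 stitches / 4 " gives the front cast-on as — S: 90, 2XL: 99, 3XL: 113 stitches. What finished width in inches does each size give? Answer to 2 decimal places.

18/4 = 4.5 sts per in.
S: 90 / 4.5 = 20.000 → 20.00 in.
2XL: 99 / 4.5 = 22.000 → 22.00 in.
3XL: 113 / 4.5 = 25.111 → 25.11 in.

S 20.00 inches; 2XL 22.00 inches; 3XL 25.11 inches.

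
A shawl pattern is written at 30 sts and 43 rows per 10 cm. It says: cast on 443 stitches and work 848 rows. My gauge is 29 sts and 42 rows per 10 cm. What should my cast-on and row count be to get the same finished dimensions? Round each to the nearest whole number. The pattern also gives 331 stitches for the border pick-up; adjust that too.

Stitches: 443 × 29/30 = 428.23 → 428.
Rows: 848 × 42/43 = 828.28 → 828.
border pick-up: 331 × 29/30 = 319.97 → 320.

Cast on 428 stitches; work 828 rows; border pick-up 320 stitches.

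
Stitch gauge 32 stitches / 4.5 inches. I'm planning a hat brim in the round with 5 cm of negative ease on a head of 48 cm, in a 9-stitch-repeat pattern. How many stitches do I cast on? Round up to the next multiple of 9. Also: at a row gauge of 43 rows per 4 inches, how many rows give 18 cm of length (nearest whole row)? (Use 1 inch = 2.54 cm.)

Cast on 126 stitches; work 76 rows.

Finished = 48 − 5 = 43 cm.
43 cm × 1/2.54 = 16.93 inches.
32/4.5 = 7.111 sts per in; 16.93 × 7.111 = 120.38 sts.
Next multiple of 9 → 126.
18 cm = 7.09 inches; × 10.75 = 76.18 → 76 rows.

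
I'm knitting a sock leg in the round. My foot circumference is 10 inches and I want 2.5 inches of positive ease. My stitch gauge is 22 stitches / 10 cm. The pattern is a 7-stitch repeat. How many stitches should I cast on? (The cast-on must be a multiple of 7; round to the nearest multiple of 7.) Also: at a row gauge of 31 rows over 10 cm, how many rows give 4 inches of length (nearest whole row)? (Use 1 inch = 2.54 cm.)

Finished = 10 + 2.5 = 12.5 inches.
12.5 inches × 2.54 = 31.75 cm.
22/10 = 2.2 sts per cm; 31.75 × 2.2 = 69.85 sts.
Nearest multiple of 7 → 70.
4 inches = 10.16 cm; × 3.1 = 31.50 → 31 rows.

Cast on 70 stitches; work 31 rows.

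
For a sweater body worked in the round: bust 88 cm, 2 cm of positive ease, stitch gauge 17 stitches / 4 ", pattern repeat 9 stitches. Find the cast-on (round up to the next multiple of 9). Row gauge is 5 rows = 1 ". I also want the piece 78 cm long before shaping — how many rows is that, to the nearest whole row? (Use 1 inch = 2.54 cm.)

Cast on 153 stitches; work 154 rows.

Finished = 88 + 2 = 90 cm.
90 cm × 1/2.54 = 35.43 inches.
17/4 = 4.25 sts per in; 35.43 × 4.25 = 150.59 sts.
Next multiple of 9 → 153.
78 cm = 30.71 inches; × 5 = 153.54 → 154 rows.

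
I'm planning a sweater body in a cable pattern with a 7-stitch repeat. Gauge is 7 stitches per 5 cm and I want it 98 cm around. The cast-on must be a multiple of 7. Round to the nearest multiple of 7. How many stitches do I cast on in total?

Cast on 140 stitches.

7 / 5 = 1.4 sts per cm.
98 × 1.4 = 137.20 sts.
Nearest multiple of 7: 140.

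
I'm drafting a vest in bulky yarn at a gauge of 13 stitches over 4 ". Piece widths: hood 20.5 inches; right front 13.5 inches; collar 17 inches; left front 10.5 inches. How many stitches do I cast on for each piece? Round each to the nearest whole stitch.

hood 67; right front 44; collar 55; left front 34.

Rate = 13/4 = 3.25 sts per in.
hood: 20.5 × 3.25 = 66.62 → 67.
right front: 13.5 × 3.25 = 43.88 → 44.
collar: 17 × 3.25 = 55.25 → 55.
left front: 10.5 × 3.25 = 34.12 → 34.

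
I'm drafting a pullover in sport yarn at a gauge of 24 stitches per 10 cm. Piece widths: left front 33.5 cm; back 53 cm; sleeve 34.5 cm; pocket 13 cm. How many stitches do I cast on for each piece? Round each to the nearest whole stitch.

Rate = 24/10 = 2.4 sts per cm.
left front: 33.5 × 2.4 = 80.40 → 80.
back: 53 × 2.4 = 127.20 → 127.
sleeve: 34.5 × 2.4 = 82.80 → 83.
pocket: 13 × 2.4 = 31.20 → 31.

left front 80; back 127; sleeve 83; pocket 31.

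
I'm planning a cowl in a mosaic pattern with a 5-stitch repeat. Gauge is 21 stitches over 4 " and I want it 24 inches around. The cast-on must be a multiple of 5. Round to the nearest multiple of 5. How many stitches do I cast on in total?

21 / 4 = 5.25 sts per inch.
24 × 5.25 = 126.00 sts.
Nearest multiple of 5: 125.

CO 125 sts.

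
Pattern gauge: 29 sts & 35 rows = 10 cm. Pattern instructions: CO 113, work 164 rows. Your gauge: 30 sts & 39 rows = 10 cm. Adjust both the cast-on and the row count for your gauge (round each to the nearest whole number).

Stitches: 113 × 30/29 = 116.90 → 117.
Rows: 164 × 39/35 = 182.74 → 183.

Cast on 117 stitches; work 183 rows.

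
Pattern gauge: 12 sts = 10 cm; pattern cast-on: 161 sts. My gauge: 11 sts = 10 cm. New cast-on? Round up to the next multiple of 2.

Scale factor = 11 / 12 = 0.917.
161 × 11 / 12 = 147.58 sts.
→ 148 sts.

CO 148 sts.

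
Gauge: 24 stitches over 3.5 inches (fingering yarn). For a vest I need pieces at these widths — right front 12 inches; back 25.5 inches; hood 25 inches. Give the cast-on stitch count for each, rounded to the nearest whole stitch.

Rate = 24/3.5 = 6.857 sts per in.
right front: 12 × 6.857 = 82.29 → 82.
back: 25.5 × 6.857 = 174.86 → 175.
hood: 25 × 6.857 = 171.43 → 171.

right front 82; back 175; hood 171.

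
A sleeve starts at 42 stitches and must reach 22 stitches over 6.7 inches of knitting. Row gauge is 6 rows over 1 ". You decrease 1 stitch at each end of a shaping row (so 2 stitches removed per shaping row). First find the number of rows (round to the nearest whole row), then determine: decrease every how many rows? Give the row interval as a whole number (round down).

Rows = 6.7 × 6 = 40.2 → 40 rows.
Stitches to remove: 20 → 10 shaping rows (at 2 st each).
40 / 10 = 4.00 → every 4 rows.

Decrease every 4th row.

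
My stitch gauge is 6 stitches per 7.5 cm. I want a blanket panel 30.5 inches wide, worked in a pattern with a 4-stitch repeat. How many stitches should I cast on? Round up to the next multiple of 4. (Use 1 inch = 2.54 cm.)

30.5 in = 30.5 × 2.54 = 77.47 cm.
6 / 7.5 = 0.8 sts/cm.
77.47 × 0.8 = 61.98 sts.
→ 64.

CO 64 sts.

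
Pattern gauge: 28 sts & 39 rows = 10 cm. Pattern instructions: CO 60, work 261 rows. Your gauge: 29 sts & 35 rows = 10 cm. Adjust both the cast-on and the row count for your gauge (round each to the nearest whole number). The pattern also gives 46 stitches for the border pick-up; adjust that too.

Cast on 62 stitches; work 234 rows; border pick-up 48 stitches.

Stitches: 60 × 29/28 = 62.14 → 62.
Rows: 261 × 35/39 = 234.23 → 234.
border pick-up: 46 × 29/28 = 47.64 → 48.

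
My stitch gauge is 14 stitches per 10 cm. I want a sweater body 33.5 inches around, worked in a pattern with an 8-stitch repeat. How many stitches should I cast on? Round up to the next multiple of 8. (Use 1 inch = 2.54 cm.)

Cast on 120 stitches.

33.5 in = 33.5 × 2.54 = 85.09 cm.
14 / 10 = 1.4 sts/cm.
85.09 × 1.4 = 119.13 sts.
→ 120.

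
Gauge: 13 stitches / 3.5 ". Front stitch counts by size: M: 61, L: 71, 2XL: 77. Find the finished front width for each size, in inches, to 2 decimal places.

13/3.5 = 3.714 sts per in.
M: 61 / 3.714 = 16.423 → 16.42 in.
L: 71 / 3.714 = 19.115 → 19.12 in.
2XL: 77 / 3.714 = 20.731 → 20.73 in.

M 16.42 inches; L 19.12 inches; 2XL 20.73 inches.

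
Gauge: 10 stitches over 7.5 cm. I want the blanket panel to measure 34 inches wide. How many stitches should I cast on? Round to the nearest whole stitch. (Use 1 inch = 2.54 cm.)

34 in = 86.36 cm.
10 stitches / 7.5 cm = 1.333 stitches per cm.
86.36 × 1.333 = 115.15 stitches.
Round to nearest → 115.

CO 115 sts.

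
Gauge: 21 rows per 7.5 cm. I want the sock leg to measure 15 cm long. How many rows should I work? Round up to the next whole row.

Knit 42 rows.

21 rows / 7.5 cm = 2.8 rows per cm.
15 × 2.8 = 42.00 rows.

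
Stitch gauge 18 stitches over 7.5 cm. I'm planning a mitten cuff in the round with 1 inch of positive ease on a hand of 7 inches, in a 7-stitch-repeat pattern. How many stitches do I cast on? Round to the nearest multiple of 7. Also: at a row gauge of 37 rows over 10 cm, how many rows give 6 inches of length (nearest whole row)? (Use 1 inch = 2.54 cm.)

Cast on 49 stitches; work 56 rows.

Finished = 7 + 1 = 8 inches.
8 inches × 2.54 = 20.32 cm.
18/7.5 = 2.4 sts per cm; 20.32 × 2.4 = 48.77 sts.
Nearest multiple of 7 → 49.
6 inches = 15.24 cm; × 3.7 = 56.39 → 56 rows.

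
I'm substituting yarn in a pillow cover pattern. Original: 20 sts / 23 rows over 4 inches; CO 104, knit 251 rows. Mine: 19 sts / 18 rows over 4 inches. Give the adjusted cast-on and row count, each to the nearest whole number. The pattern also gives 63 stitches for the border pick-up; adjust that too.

Stitches: 104 × 19/20 = 98.80 → 99.
Rows: 251 × 18/23 = 196.43 → 196.
border pick-up: 63 × 19/20 = 59.85 → 60.

Cast on 99 stitches; work 196 rows; border pick-up 60 stitches.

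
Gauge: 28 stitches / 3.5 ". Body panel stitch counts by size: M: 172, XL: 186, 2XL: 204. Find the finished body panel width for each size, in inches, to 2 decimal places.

28/3.5 = 8 sts per in.
M: 172 / 8 = 21.500 → 21.50 in.
XL: 186 / 8 = 23.250 → 23.25 in.
2XL: 204 / 8 = 25.500 → 25.50 in.

M 21.50 inches; XL 23.25 inches; 2XL 25.50 inches.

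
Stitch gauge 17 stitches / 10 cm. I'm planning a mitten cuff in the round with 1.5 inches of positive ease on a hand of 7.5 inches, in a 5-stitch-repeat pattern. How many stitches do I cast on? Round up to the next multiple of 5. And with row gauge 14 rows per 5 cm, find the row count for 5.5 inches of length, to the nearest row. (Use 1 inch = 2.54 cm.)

Finished = 7.5 + 1.5 = 9 inches.
9 inches × 2.54 = 22.86 cm.
17/10 = 1.7 sts per cm; 22.86 × 1.7 = 38.86 sts.
Next multiple of 5 → 40.
5.5 inches = 13.97 cm; × 2.8 = 39.12 → 39 rows.

Cast on 40 stitches; work 39 rows.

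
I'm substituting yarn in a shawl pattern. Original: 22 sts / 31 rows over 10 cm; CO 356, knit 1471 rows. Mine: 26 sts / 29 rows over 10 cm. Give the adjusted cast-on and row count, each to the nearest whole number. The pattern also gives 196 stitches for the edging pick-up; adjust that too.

Stitches: 356 × 26/22 = 420.73 → 421.
Rows: 1471 × 29/31 = 1376.10 → 1376.
edging pick-up: 196 × 26/22 = 231.64 → 232.

Cast on 421 stitches; work 1376 rows; edging pick-up 232 stitches.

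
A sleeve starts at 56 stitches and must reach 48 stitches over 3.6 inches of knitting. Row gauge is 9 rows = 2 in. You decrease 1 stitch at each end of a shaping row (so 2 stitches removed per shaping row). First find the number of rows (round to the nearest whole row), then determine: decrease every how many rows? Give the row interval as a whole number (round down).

Decrease every 4th row.

Rows = 3.6 × 4.5 = 16.2 → 16 rows.
Stitches to remove: 8 → 4 shaping rows (at 2 st each).
16 / 4 = 4.00 → every 4 rows.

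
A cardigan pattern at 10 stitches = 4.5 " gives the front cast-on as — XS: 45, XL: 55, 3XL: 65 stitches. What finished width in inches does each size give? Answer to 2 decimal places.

XS 20.25 inches; XL 24.75 inches; 3XL 29.25 inches.

10/4.5 = 2.222 sts per in.
XS: 45 / 2.222 = 20.250 → 20.25 in.
XL: 55 / 2.222 = 24.750 → 24.75 in.
3XL: 65 / 2.222 = 29.250 → 29.25 in.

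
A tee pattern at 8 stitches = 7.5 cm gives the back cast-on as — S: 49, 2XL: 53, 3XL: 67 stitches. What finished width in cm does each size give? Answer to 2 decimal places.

8/7.5 = 1.067 sts per cm.
S: 49 / 1.067 = 45.938 → 45.94 cm.
2XL: 53 / 1.067 = 49.688 → 49.69 cm.
3XL: 67 / 1.067 = 62.812 → 62.81 cm.

S 45.94 cm; 2XL 49.69 cm; 3XL 62.81 cm.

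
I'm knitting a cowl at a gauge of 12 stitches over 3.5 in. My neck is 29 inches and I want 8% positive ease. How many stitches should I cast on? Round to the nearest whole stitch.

CO 107 sts.

Finished = 29 × 1.08 = 31.32 in.
12 / 3.5 = 3.429 sts per inch.
31.32 × 3.429 = 107.38 sts.
→ 107 sts.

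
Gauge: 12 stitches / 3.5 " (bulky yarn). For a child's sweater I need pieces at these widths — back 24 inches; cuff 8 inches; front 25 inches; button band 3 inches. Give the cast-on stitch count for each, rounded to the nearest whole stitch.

back 82; cuff 27; front 86; button band 10.

Rate = 12/3.5 = 3.429 sts per in.
back: 24 × 3.429 = 82.29 → 82.
cuff: 8 × 3.429 = 27.43 → 27.
front: 25 × 3.429 = 85.71 → 86.
button band: 3 × 3.429 = 10.29 → 10.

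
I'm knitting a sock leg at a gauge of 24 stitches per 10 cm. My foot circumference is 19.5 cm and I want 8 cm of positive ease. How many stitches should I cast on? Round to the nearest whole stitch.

CO 66 sts.

Finished = 19.5 + 8 = 27.5 cm.
24 / 10 = 2.4 sts per cm.
27.50 × 2.4 = 66.00 sts.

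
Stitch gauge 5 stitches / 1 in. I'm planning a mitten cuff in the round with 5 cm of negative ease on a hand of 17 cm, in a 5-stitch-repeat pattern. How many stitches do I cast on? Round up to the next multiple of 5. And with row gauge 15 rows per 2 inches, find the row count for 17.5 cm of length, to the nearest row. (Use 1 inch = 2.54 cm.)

Cast on 25 stitches; work 52 rows.

Finished = 17 − 5 = 12 cm.
12 cm × 1/2.54 = 4.72 inches.
5/1 = 5 sts per in; 4.72 × 5 = 23.62 sts.
Next multiple of 5 → 25.
17.5 cm = 6.89 inches; × 7.5 = 51.67 → 52 rows.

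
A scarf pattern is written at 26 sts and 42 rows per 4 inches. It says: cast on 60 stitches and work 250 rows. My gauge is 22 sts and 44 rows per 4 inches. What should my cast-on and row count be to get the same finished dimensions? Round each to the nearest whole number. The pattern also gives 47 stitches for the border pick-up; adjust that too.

Stitches: 60 × 22/26 = 50.77 → 51.
Rows: 250 × 44/42 = 261.90 → 262.
border pick-up: 47 × 22/26 = 39.77 → 40.

Cast on 51 stitches; work 262 rows; border pick-up 40 stitches.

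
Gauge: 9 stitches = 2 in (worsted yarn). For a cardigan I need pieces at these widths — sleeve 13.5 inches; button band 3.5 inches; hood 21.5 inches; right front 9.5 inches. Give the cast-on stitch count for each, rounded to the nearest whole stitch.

Rate = 9/2 = 4.5 sts per in.
sleeve: 13.5 × 4.5 = 60.75 → 61.
button band: 3.5 × 4.5 = 15.75 → 16.
hood: 21.5 × 4.5 = 96.75 → 97.
right front: 9.5 × 4.5 = 42.75 → 43.

sleeve 61; button band 16; hood 97; right front 43.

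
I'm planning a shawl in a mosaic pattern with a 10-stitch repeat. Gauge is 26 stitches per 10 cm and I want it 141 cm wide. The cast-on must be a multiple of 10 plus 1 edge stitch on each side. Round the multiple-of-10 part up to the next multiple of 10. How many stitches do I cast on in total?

26 / 10 = 2.6 sts per cm.
141 × 2.6 = 366.60 sts.
Less 2 edge sts → 364.60 for the repeat.
Next multiple of 10: 370.
Add back 2 edge sts → 372.

372 stitches.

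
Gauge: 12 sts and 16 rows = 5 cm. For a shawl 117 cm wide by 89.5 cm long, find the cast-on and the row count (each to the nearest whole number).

Stitch gauge = 12/5 = 2.4 sts/cm; 117 × 2.4 = 280.80 → 281 sts.
Row gauge = 16/5 = 3.2 rows/cm; 89.5 × 3.2 = 286.40 → 286 rows.

Cast on 281 stitches and work 286 rows.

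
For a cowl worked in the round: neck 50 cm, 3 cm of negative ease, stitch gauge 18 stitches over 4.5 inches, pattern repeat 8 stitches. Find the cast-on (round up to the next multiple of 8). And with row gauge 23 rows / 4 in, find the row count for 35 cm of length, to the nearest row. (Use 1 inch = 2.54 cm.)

Cast on 80 stitches; work 79 rows.

Finished = 50 − 3 = 47 cm.
47 cm × 1/2.54 = 18.50 inches.
18/4.5 = 4 sts per in; 18.50 × 4 = 74.02 sts.
Next multiple of 8 → 80.
35 cm = 13.78 inches; × 5.75 = 79.23 → 79 rows.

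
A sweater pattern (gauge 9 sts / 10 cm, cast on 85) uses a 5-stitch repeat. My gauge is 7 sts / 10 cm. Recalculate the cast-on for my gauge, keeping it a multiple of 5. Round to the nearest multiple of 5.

85 × 7 / 9 = 66.11.
Nearest multiple of 5: 65.

CO 65 sts.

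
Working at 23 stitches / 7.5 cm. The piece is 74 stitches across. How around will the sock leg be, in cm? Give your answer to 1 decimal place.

24.1 cm.

23 stitches / 7.5 cm = 3.067 stitches per cm.
74 / 3.067 = 24.13 cm.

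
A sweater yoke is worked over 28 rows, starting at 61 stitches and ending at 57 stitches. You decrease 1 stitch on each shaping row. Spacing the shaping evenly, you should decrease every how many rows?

Stitches to remove: |57 − 61| = 4.
Shaping rows needed: 4 / 1 = 4.
28 rows / 4 = every 7 rows.

Decrease every 7th row.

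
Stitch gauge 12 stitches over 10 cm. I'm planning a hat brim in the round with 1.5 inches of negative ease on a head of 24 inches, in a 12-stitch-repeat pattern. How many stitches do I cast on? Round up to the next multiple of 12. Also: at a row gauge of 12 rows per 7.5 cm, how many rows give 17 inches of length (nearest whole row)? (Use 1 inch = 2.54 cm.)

Cast on 72 stitches; work 69 rows.

Finished = 24 − 1.5 = 22.5 inches.
22.5 inches × 2.54 = 57.15 cm.
12/10 = 1.2 sts per cm; 57.15 × 1.2 = 68.58 sts.
Next multiple of 12 → 72.
17 inches = 43.18 cm; × 1.6 = 69.09 → 69 rows.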